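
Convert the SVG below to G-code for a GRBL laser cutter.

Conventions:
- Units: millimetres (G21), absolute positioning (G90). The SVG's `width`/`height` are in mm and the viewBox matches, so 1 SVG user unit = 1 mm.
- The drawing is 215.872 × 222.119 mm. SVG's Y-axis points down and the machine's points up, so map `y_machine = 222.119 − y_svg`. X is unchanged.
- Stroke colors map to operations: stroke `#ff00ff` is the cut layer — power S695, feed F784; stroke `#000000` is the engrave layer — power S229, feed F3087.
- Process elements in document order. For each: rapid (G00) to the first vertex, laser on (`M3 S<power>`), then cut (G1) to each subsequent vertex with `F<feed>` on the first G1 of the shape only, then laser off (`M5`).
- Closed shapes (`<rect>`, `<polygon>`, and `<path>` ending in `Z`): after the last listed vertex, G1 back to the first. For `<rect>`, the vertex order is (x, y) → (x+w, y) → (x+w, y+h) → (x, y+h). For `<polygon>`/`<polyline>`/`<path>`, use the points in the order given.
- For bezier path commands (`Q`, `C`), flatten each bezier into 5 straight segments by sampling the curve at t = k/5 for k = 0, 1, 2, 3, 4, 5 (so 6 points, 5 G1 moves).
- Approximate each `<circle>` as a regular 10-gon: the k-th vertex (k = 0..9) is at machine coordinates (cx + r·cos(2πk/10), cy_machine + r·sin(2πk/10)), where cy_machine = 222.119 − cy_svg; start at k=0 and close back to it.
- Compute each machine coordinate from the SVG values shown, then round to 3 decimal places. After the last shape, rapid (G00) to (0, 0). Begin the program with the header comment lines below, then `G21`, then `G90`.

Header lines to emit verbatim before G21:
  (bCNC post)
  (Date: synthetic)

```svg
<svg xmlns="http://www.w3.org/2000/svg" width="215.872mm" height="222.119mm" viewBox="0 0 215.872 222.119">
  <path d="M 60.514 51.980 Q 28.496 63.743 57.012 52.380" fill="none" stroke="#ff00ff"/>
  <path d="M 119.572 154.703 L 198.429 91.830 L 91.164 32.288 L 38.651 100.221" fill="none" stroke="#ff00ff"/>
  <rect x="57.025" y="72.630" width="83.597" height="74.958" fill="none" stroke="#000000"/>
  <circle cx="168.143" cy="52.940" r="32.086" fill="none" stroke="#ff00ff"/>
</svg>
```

(bCNC post)
(Date: synthetic)
G21
G90
G00 X60.514 Y170.139
M3 S695
G1 X50.128 Y166.359 F784
G1 X44.585 Y164.429
G1 X43.885 Y164.349
G1 X48.027 Y166.119
G1 X57.012 Y169.739
M5
G00 X119.572 Y67.416
M3 S695
G1 X198.429 Y130.289 F784
G1 X91.164 Y189.831
G1 X38.651 Y121.898
M5
G00 X57.025 Y149.489
M3 S229
G1 X140.622 Y149.489 F3087
G1 X140.622 Y74.531
G1 X57.025 Y74.531
G1 X57.025 Y149.489
M5
G00 X200.229 Y169.179
M3 S695
G1 X194.101 Y188.039 F784
G1 X178.058 Y199.695
G1 X158.228 Y199.695
G1 X142.185 Y188.039
G1 X136.057 Y169.179
G1 X142.185 Y150.319
G1 X158.228 Y138.663
G1 X178.058 Y138.663
G1 X194.101 Y150.319
G1 X200.229 Y169.179
M5
G00 X0.000 Y0.000

1 u = 1 mm; y_m = 222.119 − y.

[1] `<path>` quadratic bezier, #ff00ff→cut S695 F784: (60.514,170.139) → (50.128,166.359) → (44.585,164.429) → (43.885,164.349) → (48.027,166.119) → (57.012,169.739)

[2] `<path>` open polyline, #ff00ff→cut S695 F784: (119.572,67.416) → (198.429,130.289) → (91.164,189.831) → (38.651,121.898)

[3] `<rect>` rectangle, #000000→engrave S229 F3087: (57.025,149.489) → (140.622,149.489) → (140.622,74.531) → (57.025,74.531) → (57.025,149.489) (closed)

[4] `<circle>` circle, #ff00ff→cut S695 F784: (200.229,169.179) → (194.101,188.039) → (178.058,199.695) → (158.228,199.695) → (142.185,188.039) → (136.057,169.179) → (142.185,150.319) → (158.228,138.663) → (178.058,138.663) → (194.101,150.319) → (200.229,169.179) (closed)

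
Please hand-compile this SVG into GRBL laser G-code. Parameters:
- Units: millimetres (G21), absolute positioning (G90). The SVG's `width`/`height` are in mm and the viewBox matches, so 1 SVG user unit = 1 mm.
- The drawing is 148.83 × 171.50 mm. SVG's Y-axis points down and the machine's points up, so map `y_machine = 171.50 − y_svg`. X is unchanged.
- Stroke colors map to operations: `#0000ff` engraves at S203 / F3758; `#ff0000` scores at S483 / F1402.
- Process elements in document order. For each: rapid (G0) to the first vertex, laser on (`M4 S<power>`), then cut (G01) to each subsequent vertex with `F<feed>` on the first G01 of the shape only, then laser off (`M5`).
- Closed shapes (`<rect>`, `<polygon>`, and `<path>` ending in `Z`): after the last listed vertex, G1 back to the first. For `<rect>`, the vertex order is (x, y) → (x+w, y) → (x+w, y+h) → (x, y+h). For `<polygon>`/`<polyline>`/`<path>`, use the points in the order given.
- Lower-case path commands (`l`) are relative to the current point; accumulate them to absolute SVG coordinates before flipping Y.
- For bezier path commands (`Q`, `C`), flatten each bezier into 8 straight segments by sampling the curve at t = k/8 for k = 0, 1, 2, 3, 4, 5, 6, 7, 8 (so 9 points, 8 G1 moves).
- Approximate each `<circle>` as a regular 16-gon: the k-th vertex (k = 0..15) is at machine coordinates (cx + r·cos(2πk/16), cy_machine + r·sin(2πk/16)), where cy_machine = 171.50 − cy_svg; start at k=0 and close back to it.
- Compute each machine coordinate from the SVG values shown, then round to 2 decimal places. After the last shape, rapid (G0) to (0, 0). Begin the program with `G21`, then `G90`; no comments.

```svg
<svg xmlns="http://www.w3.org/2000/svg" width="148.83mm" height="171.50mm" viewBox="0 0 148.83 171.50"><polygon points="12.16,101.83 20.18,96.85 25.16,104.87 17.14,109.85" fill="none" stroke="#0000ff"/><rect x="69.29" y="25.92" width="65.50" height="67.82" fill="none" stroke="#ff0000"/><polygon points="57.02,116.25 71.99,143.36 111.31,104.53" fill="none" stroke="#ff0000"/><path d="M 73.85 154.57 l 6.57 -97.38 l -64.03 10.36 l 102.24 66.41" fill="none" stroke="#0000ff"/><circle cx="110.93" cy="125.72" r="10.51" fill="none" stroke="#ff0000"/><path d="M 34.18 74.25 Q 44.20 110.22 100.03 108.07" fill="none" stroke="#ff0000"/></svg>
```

1 u = 1 mm; y_m = 171.50 − y.

[1] `<polygon>` regular polygon, #0000ff→engrave S203 F3758: (12.16,69.67) → (20.18,74.65) → (25.16,66.63) → (17.14,61.65) → (12.16,69.67) (closed)

[2] `<rect>` rectangle, #ff0000→score S483 F1402: (69.29,145.58) → (134.79,145.58) → (134.79,77.76) → (69.29,77.76) → (69.29,145.58) (closed)

[3] `<polygon>` closed polygon, #ff0000→score S483 F1402: (57.02,55.25) → (71.99,28.14) → (111.31,66.97) → (57.02,55.25) (closed)

[4] `<path>` open polyline, #0000ff→engrave S203 F3758: (73.85,16.93) → (80.42,114.31) → (16.39,103.95) → (118.63,37.54)

[5] `<circle>` circle, #ff0000→score S483 F1402: (121.44,45.78) → (120.64,49.80) → (118.36,53.21) → (114.95,55.49) → (110.93,56.29) → (106.91,55.49) → (103.50,53.21) → (101.22,49.80) → (100.42,45.78) → (101.22,41.76) → (103.50,38.35) → (106.91,36.07) → (110.93,35.27) → (114.95,36.07) → (118.36,38.35) → (120.64,41.76) → (121.44,45.78) (closed)

[6] `<path>` quadratic bezier, #ff0000→score S483 F1402: (34.18,97.25) → (37.40,88.85) → (42.05,81.65) → (48.14,75.63) → (55.65,70.81) → (64.60,67.18) → (74.98,64.74) → (86.79,63.49) → (100.03,63.43)

G21
G90
G0 X12.16 Y69.67
M4 S203
G01 X20.18 Y74.65 F3758
G01 X25.16 Y66.63
G01 X17.14 Y61.65
G01 X12.16 Y69.67
M5
G0 X69.29 Y145.58
M4 S483
G01 X134.79 Y145.58 F1402
G01 X134.79 Y77.76
G01 X69.29 Y77.76
G01 X69.29 Y145.58
M5
G0 X57.02 Y55.25
M4 S483
G01 X71.99 Y28.14 F1402
G01 X111.31 Y66.97
G01 X57.02 Y55.25
M5
G0 X73.85 Y16.93
M4 S203
G01 X80.42 Y114.31 F3758
G01 X16.39 Y103.95
G01 X118.63 Y37.54
M5
G0 X121.44 Y45.78
M4 S483
G01 X120.64 Y49.80 F1402
G01 X118.36 Y53.21
G01 X114.95 Y55.49
G01 X110.93 Y56.29
G01 X106.91 Y55.49
G01 X103.50 Y53.21
G01 X101.22 Y49.80
G01 X100.42 Y45.78
G01 X101.22 Y41.76
G01 X103.50 Y38.35
G01 X106.91 Y36.07
G01 X110.93 Y35.27
G01 X114.95 Y36.07
G01 X118.36 Y38.35
G01 X120.64 Y41.76
G01 X121.44 Y45.78
M5
G0 X34.18 Y97.25
M4 S483
G01 X37.40 Y88.85 F1402
G01 X42.05 Y81.65
G01 X48.14 Y75.63
G01 X55.65 Y70.81
G01 X64.60 Y67.18
G01 X74.98 Y64.74
G01 X86.79 Y63.49
G01 X100.03 Y63.43
M5
G0 X0.00 Y0.00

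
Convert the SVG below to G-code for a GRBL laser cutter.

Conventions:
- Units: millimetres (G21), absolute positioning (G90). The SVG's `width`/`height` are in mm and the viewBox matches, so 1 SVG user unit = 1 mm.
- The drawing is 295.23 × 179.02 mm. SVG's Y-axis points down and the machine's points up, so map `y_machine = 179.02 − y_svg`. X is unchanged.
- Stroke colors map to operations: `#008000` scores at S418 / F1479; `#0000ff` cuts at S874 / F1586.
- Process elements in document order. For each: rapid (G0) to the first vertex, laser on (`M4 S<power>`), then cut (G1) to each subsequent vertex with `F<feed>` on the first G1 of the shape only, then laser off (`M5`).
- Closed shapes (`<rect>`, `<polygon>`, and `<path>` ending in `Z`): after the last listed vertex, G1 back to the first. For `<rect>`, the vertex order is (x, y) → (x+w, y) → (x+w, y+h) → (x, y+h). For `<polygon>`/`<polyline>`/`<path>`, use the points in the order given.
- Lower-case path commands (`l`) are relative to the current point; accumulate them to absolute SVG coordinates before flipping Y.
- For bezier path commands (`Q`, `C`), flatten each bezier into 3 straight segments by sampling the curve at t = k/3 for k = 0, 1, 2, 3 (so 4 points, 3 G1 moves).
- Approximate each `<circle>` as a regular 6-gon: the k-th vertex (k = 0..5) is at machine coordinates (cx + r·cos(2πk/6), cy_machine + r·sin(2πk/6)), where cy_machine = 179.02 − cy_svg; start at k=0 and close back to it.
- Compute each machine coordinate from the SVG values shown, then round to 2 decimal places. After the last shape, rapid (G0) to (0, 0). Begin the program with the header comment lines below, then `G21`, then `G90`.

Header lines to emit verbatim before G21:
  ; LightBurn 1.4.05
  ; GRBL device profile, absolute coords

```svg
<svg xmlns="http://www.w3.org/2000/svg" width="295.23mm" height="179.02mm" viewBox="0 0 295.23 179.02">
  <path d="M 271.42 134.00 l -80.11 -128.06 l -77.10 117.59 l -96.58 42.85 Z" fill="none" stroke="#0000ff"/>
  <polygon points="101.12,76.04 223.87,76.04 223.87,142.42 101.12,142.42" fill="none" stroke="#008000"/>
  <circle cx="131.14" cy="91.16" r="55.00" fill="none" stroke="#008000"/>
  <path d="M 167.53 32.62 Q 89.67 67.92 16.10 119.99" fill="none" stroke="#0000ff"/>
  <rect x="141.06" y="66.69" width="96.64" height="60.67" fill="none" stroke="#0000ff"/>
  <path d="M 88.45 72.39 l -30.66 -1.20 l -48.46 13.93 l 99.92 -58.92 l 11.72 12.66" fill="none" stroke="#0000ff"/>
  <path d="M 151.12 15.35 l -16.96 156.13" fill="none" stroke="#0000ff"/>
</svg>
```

; LightBurn 1.4.05
; GRBL device profile, absolute coords
G21
G90
G0 X271.42 Y45.02
M4 S874
G1 X191.31 Y173.08 F1586
G1 X114.21 Y55.49
G1 X17.63 Y12.64
G1 X271.42 Y45.02
M5
G0 X101.12 Y102.98
M4 S418
G1 X223.87 Y102.98 F1479
G1 X223.87 Y36.60
G1 X101.12 Y36.60
G1 X101.12 Y102.98
M5
G0 X186.14 Y87.86
M4 S418
G1 X158.64 Y135.49 F1479
G1 X103.64 Y135.49
G1 X76.14 Y87.86
G1 X103.64 Y40.23
G1 X158.64 Y40.23
G1 X186.14 Y87.86
M5
G0 X167.53 Y146.40
M4 S874
G1 X116.10 Y121.00 F1586
G1 X65.62 Y91.88
G1 X16.10 Y59.03
M5
G0 X141.06 Y112.33
M4 S874
G1 X237.70 Y112.33 F1586
G1 X237.70 Y51.66
G1 X141.06 Y51.66
G1 X141.06 Y112.33
M5
G0 X88.45 Y106.63
M4 S874
G1 X57.79 Y107.83 F1586
G1 X9.33 Y93.90
G1 X109.25 Y152.82
G1 X120.97 Y140.16
M5
G0 X151.12 Y163.67
M4 S874
G1 X134.16 Y7.54 F1586
M5
G0 X0.00 Y0.00

Since the viewBox matches the mm dimensions, user units are millimetres directly. The only transform is the Y-flip y_m = 179.02 − y_svg.

Shape 1 is a closed polygon drawn with `<path>`. Its stroke #0000ff means cut at S874, F1586. After flipping Y the toolpath is (271.42,45.02) → (191.31,173.08) → (114.21,55.49) → (17.63,12.64) → (271.42,45.02), returning to the start.

Shape 2 is a rectangle drawn with `<polygon>`. Its stroke #008000 means score at S418, F1479. After flipping Y the toolpath is (101.12,102.98) → (223.87,102.98) → (223.87,36.60) → (101.12,36.60) → (101.12,102.98), returning to the start.

Shape 3 is a circle drawn with `<circle>`. Its stroke #008000 means score at S418, F1479. After flipping Y the toolpath is (186.14,87.86) → (158.64,135.49) → (103.64,135.49) → (76.14,87.86) → (103.64,40.23) → (158.64,40.23) → (186.14,87.86), returning to the start.

Shape 4 is a quadratic bezier drawn with `<path>`. Its stroke #0000ff means cut at S874, F1586. After flipping Y the toolpath is (167.53,146.40) → (116.10,121.00) → (65.62,91.88) → (16.10,59.03).

Shape 5 is a rectangle drawn with `<rect>`. Its stroke #0000ff means cut at S874, F1586. After flipping Y the toolpath is (141.06,112.33) → (237.70,112.33) → (237.70,51.66) → (141.06,51.66) → (141.06,112.33), returning to the start.

Shape 6 is a open polyline drawn with `<path>`. Its stroke #0000ff means cut at S874, F1586. After flipping Y the toolpath is (88.45,106.63) → (57.79,107.83) → (9.33,93.90) → (109.25,152.82) → (120.97,140.16).

Shape 7 is a line segment drawn with `<path>`. Its stroke #0000ff means cut at S874, F1586. After flipping Y the toolpath is (151.12,163.67) → (134.16,7.54).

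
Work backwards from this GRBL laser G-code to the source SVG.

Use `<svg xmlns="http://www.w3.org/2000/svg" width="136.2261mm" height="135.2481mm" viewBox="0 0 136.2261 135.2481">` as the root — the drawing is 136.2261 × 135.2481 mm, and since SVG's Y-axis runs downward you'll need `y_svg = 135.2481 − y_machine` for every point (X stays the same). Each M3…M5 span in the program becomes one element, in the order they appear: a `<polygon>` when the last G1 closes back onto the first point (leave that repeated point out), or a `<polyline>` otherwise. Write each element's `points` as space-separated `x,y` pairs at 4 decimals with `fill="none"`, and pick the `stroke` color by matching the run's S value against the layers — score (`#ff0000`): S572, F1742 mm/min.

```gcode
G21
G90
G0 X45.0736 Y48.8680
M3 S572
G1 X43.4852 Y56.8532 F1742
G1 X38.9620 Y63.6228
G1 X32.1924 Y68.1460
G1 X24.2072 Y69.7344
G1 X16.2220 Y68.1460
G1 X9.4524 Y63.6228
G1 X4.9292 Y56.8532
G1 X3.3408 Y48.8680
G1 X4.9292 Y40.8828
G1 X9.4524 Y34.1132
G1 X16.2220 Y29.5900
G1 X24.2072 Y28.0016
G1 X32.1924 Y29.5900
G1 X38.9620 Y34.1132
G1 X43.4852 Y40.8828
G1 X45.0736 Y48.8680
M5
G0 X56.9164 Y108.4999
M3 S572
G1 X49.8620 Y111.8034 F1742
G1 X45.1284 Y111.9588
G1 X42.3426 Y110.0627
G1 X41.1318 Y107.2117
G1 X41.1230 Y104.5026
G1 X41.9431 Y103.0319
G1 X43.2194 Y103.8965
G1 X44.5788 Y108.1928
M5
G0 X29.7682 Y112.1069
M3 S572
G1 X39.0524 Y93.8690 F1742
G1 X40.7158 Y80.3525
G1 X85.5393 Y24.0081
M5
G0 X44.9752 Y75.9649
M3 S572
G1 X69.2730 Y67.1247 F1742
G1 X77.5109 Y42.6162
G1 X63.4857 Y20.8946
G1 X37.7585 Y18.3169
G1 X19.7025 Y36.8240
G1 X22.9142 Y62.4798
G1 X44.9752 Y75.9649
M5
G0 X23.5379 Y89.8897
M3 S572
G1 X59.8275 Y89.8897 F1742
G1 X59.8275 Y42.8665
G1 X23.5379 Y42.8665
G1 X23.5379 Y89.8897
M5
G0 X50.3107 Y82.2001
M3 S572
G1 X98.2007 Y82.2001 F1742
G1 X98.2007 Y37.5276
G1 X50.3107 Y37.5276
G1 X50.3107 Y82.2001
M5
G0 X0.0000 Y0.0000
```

y_svg = 135.2481 − y_m. Every run uses S572, so all elements get stroke `#ff0000` (score).

[1] closed run; points: 45.0736,86.3801 43.4852,78.3949 38.9620,71.6253 32.1924,67.1021 24.2072,65.5137 16.2220,67.1021 9.4524,71.6253 4.9292,78.3949 3.3408,86.3801 4.9292,94.3653 9.4524,101.1349 16.2220,105.6581 24.2072,107.2465 32.1924,105.6581 38.9620,101.1349 43.4852,94.3653

[2] open run; points: 56.9164,26.7482 49.8620,23.4447 45.1284,23.2893 42.3426,25.1854 41.1318,28.0364 41.1230,30.7455 41.9431,32.2162 43.2194,31.3516 44.5788,27.0553

[3] open run; points: 29.7682,23.1412 39.0524,41.3791 40.7158,54.8956 85.5393,111.2400

[4] closed run; points: 44.9752,59.2832 69.2730,68.1234 77.5109,92.6319 63.4857,114.3535 37.7585,116.9312 19.7025,98.4241 22.9142,72.7683

[5] closed run; points: 23.5379,45.3584 59.8275,45.3584 59.8275,92.3816 23.5379,92.3816

[6] closed run; points: 50.3107,53.0480 98.2007,53.0480 98.2007,97.7205 50.3107,97.7205

<svg xmlns="http://www.w3.org/2000/svg" width="136.2261mm" height="135.2481mm" viewBox="0 0 136.2261 135.2481">
  <polygon points="45.0736,86.3801 43.4852,78.3949 38.9620,71.6253 32.1924,67.1021 24.2072,65.5137 16.2220,67.1021 9.4524,71.6253 4.9292,78.3949 3.3408,86.3801 4.9292,94.3653 9.4524,101.1349 16.2220,105.6581 24.2072,107.2465 32.1924,105.6581 38.9620,101.1349 43.4852,94.3653" fill="none" stroke="#ff0000"/>
  <polyline points="56.9164,26.7482 49.8620,23.4447 45.1284,23.2893 42.3426,25.1854 41.1318,28.0364 41.1230,30.7455 41.9431,32.2162 43.2194,31.3516 44.5788,27.0553" fill="none" stroke="#ff0000"/>
  <polyline points="29.7682,23.1412 39.0524,41.3791 40.7158,54.8956 85.5393,111.2400" fill="none" stroke="#ff0000"/>
  <polygon points="44.9752,59.2832 69.2730,68.1234 77.5109,92.6319 63.4857,114.3535 37.7585,116.9312 19.7025,98.4241 22.9142,72.7683" fill="none" stroke="#ff0000"/>
  <polygon points="23.5379,45.3584 59.8275,45.3584 59.8275,92.3816 23.5379,92.3816" fill="none" stroke="#ff0000"/>
  <polygon points="50.3107,53.0480 98.2007,53.0480 98.2007,97.7205 50.3107,97.7205" fill="none" stroke="#ff0000"/>
</svg>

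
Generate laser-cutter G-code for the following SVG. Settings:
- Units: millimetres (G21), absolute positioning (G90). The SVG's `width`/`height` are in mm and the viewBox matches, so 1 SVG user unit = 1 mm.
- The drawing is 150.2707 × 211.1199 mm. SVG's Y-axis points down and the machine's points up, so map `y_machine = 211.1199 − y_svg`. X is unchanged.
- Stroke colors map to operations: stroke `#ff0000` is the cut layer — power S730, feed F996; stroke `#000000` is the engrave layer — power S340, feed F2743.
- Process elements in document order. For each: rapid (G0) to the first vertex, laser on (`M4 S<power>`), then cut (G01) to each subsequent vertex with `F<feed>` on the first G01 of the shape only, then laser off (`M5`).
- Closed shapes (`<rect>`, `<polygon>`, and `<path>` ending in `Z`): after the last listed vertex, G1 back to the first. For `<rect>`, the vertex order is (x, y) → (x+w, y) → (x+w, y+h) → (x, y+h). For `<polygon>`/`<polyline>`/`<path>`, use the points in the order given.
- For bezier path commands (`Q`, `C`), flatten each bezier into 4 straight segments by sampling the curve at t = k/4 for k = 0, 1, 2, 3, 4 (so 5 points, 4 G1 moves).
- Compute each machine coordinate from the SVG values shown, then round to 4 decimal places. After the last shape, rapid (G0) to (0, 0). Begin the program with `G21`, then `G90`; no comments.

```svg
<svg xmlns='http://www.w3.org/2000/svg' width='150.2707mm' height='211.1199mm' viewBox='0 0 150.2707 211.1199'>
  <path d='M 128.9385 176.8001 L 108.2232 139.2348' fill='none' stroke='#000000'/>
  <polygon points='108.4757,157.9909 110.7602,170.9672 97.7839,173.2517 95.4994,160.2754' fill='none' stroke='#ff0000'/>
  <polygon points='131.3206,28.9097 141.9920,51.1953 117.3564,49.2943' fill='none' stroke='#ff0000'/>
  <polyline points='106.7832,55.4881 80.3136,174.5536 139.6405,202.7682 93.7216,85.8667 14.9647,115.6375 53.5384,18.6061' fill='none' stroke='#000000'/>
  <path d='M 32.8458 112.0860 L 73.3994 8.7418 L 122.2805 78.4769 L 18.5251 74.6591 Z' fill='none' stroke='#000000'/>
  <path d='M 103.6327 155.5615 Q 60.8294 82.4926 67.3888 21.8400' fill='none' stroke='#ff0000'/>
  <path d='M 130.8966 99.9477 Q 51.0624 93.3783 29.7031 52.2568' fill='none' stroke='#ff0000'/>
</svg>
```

Since the viewBox matches the mm dimensions, user units are millimetres directly. The only transform is the Y-flip y_m = 211.1199 − y_svg.

Shape 1 is a line segment drawn with `<path>`. Its stroke #000000 means engrave at S340, F2743. After flipping Y the toolpath is (128.9385,34.3198) → (108.2232,71.8851).

Shape 2 is a regular polygon drawn with `<polygon>`. Its stroke #ff0000 means cut at S730, F996. After flipping Y the toolpath is (108.4757,53.1290) → (110.7602,40.1527) → (97.7839,37.8682) → (95.4994,50.8445) → (108.4757,53.1290), returning to the start.

Shape 3 is a regular polygon drawn with `<polygon>`. Its stroke #ff0000 means cut at S730, F996. After flipping Y the toolpath is (131.3206,182.2102) → (141.9920,159.9246) → (117.3564,161.8256) → (131.3206,182.2102), returning to the start.

Shape 4 is a open polyline drawn with `<polyline>`. Its stroke #000000 means engrave at S340, F2743. After flipping Y the toolpath is (106.7832,155.6318) → (80.3136,36.5663) → (139.6405,8.3517) → (93.7216,125.2532) → (14.9647,95.4824) → (53.5384,192.5138).

Shape 5 is a closed polygon drawn with `<path>`. Its stroke #000000 means engrave at S340, F2743. After flipping Y the toolpath is (32.8458,99.0339) → (73.3994,202.3781) → (122.2805,132.6430) → (18.5251,136.4608) → (32.8458,99.0339), returning to the start.

Shape 6 is a quadratic bezier drawn with `<path>`. Its stroke #ff0000 means cut at S730, F996. After flipping Y the toolpath is (103.6327,55.5584) → (85.3162,91.3168) → (73.1701,125.5232) → (67.1943,158.1776) → (67.3888,189.2799).

Shape 7 is a quadratic bezier drawn with `<path>`. Its stroke #ff0000 means cut at S730, F996. After flipping Y the toolpath is (130.8966,111.1722) → (94.6342,116.6164) → (65.6811,126.3796) → (44.0374,140.4619) → (29.7031,158.8631).

G21
G90
G0 X128.9385 Y34.3198
M4 S340
G01 X108.2232 Y71.8851 F2743
M5
G0 X108.4757 Y53.1290
M4 S730
G01 X110.7602 Y40.1527 F996
G01 X97.7839 Y37.8682
G01 X95.4994 Y50.8445
G01 X108.4757 Y53.1290
M5
G0 X131.3206 Y182.2102
M4 S730
G01 X141.9920 Y159.9246 F996
G01 X117.3564 Y161.8256
G01 X131.3206 Y182.2102
M5
G0 X106.7832 Y155.6318
M4 S340
G01 X80.3136 Y36.5663 F2743
G01 X139.6405 Y8.3517
G01 X93.7216 Y125.2532
G01 X14.9647 Y95.4824
G01 X53.5384 Y192.5138
M5
G0 X32.8458 Y99.0339
M4 S340
G01 X73.3994 Y202.3781 F2743
G01 X122.2805 Y132.6430
G01 X18.5251 Y136.4608
G01 X32.8458 Y99.0339
M5
G0 X103.6327 Y55.5584
M4 S730
G01 X85.3162 Y91.3168 F996
G01 X73.1701 Y125.5232
G01 X67.1943 Y158.1776
G01 X67.3888 Y189.2799
M5
G0 X130.8966 Y111.1722
M4 S730
G01 X94.6342 Y116.6164 F996
G01 X65.6811 Y126.3796
G01 X44.0374 Y140.4619
G01 X29.7031 Y158.8631
M5
G0 X0.0000 Y0.0000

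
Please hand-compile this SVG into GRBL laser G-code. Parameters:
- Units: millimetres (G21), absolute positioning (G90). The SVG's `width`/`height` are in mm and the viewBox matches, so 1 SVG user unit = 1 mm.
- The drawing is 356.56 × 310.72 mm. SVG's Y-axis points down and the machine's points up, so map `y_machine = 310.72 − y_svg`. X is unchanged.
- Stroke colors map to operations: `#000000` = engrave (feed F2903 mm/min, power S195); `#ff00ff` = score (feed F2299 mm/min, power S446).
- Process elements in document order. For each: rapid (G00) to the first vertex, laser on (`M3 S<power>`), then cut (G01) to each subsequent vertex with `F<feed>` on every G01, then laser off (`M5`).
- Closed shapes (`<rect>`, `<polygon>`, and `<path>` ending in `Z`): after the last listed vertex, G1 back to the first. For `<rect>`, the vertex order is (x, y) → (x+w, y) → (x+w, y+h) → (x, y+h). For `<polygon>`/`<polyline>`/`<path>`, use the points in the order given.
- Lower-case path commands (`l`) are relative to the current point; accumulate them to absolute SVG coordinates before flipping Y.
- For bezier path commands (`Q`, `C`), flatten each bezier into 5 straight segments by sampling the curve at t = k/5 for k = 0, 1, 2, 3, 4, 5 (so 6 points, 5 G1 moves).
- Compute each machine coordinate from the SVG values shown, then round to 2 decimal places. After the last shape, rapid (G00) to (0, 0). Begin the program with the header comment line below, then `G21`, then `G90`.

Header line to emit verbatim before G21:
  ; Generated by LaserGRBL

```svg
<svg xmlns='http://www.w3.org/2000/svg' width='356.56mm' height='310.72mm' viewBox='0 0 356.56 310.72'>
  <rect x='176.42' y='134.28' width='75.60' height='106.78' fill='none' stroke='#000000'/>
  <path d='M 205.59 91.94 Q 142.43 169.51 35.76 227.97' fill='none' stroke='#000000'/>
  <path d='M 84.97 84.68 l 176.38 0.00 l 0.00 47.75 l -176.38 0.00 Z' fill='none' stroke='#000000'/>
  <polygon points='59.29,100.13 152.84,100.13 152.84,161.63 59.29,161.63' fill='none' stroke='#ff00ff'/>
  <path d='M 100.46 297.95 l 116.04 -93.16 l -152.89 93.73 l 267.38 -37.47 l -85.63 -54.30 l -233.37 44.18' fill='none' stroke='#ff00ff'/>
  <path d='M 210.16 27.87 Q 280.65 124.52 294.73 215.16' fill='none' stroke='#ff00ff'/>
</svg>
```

viewBox `0 0 356.56 310.72` with mm width/height → 1 unit = 1 mm. Flip: y_m = 310.72 − y_svg.

**Shape 1** — `<rect>` rectangle, stroke `#000000` → engrave (S195, F2903). Machine vertices: (176.42,176.44) → (252.02,176.44) → (252.02,69.66) → (176.42,69.66) → (176.42,176.44). Closed: final G1 returns to the first vertex.

**Shape 2** — `<path>` quadratic bezier, stroke `#000000` → engrave (S195, F2903). Control points (SVG): P0=(205.59,91.94), P1=(142.43,169.51), P2=(35.76,227.97); sampled at t=k/5. Machine vertices: (205.59,218.78) → (178.59,188.52) → (148.10,159.78) → (114.13,132.58) → (76.69,106.90) → (35.76,82.75). Open path.

**Shape 3** — `<path>` rectangle, stroke `#000000` → engrave (S195, F2903). Machine vertices: (84.97,226.04) → (261.35,226.04) → (261.35,178.29) → (84.97,178.29) → (84.97,226.04). Closed: final G1 returns to the first vertex.

**Shape 4** — `<polygon>` rectangle, stroke `#ff00ff` → score (S446, F2299). Machine vertices: (59.29,210.59) → (152.84,210.59) → (152.84,149.09) → (59.29,149.09) → (59.29,210.59). Closed: final G1 returns to the first vertex.

**Shape 5** — `<path>` open polyline, stroke `#ff00ff` → score (S446, F2299). Machine vertices: (100.46,12.77) → (216.50,105.93) → (63.61,12.20) → (330.99,49.67) → (245.36,103.97) → (11.99,59.79). Open path.

**Shape 6** — `<path>` quadratic bezier, stroke `#ff00ff` → score (S446, F2299). Control points (SVG): P0=(210.16,27.87), P1=(280.65,124.52), P2=(294.73,215.16); sampled at t=k/5. Machine vertices: (210.16,282.85) → (236.10,244.43) → (257.53,206.49) → (274.44,169.03) → (286.84,132.06) → (294.73,95.56). Open path.

; Generated by LaserGRBL
G21
G90
G00 X176.42 Y176.44
M3 S195
G01 X252.02 Y176.44 F2903
G01 X252.02 Y69.66 F2903
G01 X176.42 Y69.66 F2903
G01 X176.42 Y176.44 F2903
M5
G00 X205.59 Y218.78
M3 S195
G01 X178.59 Y188.52 F2903
G01 X148.10 Y159.78 F2903
G01 X114.13 Y132.58 F2903
G01 X76.69 Y106.90 F2903
G01 X35.76 Y82.75 F2903
M5
G00 X84.97 Y226.04
M3 S195
G01 X261.35 Y226.04 F2903
G01 X261.35 Y178.29 F2903
G01 X84.97 Y178.29 F2903
G01 X84.97 Y226.04 F2903
M5
G00 X59.29 Y210.59
M3 S446
G01 X152.84 Y210.59 F2299
G01 X152.84 Y149.09 F2299
G01 X59.29 Y149.09 F2299
G01 X59.29 Y210.59 F2299
M5
G00 X100.46 Y12.77
M3 S446
G01 X216.50 Y105.93 F2299
G01 X63.61 Y12.20 F2299
G01 X330.99 Y49.67 F2299
G01 X245.36 Y103.97 F2299
G01 X11.99 Y59.79 F2299
M5
G00 X210.16 Y282.85
M3 S446
G01 X236.10 Y244.43 F2299
G01 X257.53 Y206.49 F2299
G01 X274.44 Y169.03 F2299
G01 X286.84 Y132.06 F2299
G01 X294.73 Y95.56 F2299
M5
G00 X0.00 Y0.00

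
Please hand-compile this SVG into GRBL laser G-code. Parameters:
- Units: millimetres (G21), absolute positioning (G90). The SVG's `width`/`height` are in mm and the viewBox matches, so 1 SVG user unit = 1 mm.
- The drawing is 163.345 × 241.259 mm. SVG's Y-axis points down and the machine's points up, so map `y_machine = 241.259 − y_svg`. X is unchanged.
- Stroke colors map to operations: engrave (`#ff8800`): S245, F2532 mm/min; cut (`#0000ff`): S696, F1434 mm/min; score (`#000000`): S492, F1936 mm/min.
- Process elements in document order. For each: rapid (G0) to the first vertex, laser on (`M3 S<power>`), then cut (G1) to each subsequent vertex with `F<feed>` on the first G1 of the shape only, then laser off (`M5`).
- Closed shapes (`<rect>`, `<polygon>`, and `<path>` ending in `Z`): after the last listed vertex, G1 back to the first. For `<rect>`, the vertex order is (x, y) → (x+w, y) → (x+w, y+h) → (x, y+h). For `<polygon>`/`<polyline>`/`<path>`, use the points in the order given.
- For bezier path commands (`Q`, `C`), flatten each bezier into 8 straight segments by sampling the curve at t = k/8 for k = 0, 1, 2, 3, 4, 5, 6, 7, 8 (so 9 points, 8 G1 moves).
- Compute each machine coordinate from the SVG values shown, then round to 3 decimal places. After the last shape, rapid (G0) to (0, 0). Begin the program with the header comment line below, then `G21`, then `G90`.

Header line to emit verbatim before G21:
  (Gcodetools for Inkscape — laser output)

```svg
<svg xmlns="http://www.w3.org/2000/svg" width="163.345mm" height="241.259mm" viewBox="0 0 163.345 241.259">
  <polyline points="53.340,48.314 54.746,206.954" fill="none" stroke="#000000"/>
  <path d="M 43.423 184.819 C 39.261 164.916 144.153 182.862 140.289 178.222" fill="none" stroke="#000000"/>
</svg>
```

(Gcodetools for Inkscape — laser output)
G21
G90
G0 X53.340 Y192.945
M3 S492
G1 X54.746 Y34.305 F1936
M5
G0 X43.423 Y56.440
M3 S492
G1 X46.549 Y62.247 F1936
G1 X57.346 Y65.215
G1 X73.262 Y66.050
G1 X91.744 Y65.462
G1 X110.241 Y64.158
G1 X126.199 Y62.848
G1 X137.065 Y62.238
G1 X140.289 Y63.037
M5
G0 X0.000 Y0.000

Since the viewBox matches the mm dimensions, user units are millimetres directly. The only transform is the Y-flip y_m = 241.259 − y_svg.

Shape 1 is a line segment drawn with `<polyline>`. Its stroke #000000 means score at S492, F1936. After flipping Y the toolpath is (53.340,192.945) → (54.746,34.305).

Shape 2 is a cubic bezier drawn with `<path>`. Its stroke #000000 means score at S492, F1936. After flipping Y the toolpath is (43.423,56.440) → (46.549,62.247) → (57.346,65.215) → (73.262,66.050) → (91.744,65.462) → (110.241,64.158) → (126.199,62.848) → (137.065,62.238) → (140.289,63.037).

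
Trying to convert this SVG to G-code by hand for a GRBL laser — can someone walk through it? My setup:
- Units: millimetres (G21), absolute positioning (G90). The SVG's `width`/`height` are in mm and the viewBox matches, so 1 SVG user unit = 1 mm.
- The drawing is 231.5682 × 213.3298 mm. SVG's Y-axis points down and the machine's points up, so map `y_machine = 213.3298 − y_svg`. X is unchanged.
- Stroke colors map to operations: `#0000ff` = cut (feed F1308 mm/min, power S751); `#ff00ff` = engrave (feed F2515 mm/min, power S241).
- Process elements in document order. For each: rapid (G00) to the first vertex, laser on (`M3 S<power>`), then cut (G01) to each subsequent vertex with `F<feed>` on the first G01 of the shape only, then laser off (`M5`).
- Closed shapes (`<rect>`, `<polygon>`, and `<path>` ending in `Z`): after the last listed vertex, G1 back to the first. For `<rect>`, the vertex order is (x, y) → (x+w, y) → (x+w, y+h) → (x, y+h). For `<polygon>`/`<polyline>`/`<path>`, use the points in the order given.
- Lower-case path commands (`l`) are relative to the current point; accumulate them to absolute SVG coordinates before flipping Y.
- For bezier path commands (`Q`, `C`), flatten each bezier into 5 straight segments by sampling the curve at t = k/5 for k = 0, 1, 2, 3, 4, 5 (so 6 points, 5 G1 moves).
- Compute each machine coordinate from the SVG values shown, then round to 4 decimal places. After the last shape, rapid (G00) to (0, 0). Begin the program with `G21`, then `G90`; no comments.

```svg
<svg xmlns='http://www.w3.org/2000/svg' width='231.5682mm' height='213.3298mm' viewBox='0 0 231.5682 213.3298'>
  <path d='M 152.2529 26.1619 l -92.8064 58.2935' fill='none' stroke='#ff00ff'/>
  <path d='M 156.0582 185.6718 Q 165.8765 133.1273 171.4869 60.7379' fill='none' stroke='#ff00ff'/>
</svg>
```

Since the viewBox matches the mm dimensions, user units are millimetres directly. The only transform is the Y-flip y_m = 213.3298 − y_svg.

Shape 1 is a line segment drawn with `<path>`. Its stroke #ff00ff means engrave at S241, F2515. After flipping Y the toolpath is (152.2529,187.1679) → (59.4465,128.8744).

Shape 2 is a quadratic bezier drawn with `<path>`. Its stroke #ff00ff means engrave at S241, F2515. After flipping Y the toolpath is (156.0582,27.6580) → (159.8172,49.4696) → (163.2396,72.8688) → (166.3253,97.8556) → (169.0744,124.4299) → (171.4869,152.5919).

G21
G90
G00 X152.2529 Y187.1679
M3 S241
G01 X59.4465 Y128.8744 F2515
M5
G00 X156.0582 Y27.6580
M3 S241
G01 X159.8172 Y49.4696 F2515
G01 X163.2396 Y72.8688
G01 X166.3253 Y97.8556
G01 X169.0744 Y124.4299
G01 X171.4869 Y152.5919
M5
G00 X0.0000 Y0.0000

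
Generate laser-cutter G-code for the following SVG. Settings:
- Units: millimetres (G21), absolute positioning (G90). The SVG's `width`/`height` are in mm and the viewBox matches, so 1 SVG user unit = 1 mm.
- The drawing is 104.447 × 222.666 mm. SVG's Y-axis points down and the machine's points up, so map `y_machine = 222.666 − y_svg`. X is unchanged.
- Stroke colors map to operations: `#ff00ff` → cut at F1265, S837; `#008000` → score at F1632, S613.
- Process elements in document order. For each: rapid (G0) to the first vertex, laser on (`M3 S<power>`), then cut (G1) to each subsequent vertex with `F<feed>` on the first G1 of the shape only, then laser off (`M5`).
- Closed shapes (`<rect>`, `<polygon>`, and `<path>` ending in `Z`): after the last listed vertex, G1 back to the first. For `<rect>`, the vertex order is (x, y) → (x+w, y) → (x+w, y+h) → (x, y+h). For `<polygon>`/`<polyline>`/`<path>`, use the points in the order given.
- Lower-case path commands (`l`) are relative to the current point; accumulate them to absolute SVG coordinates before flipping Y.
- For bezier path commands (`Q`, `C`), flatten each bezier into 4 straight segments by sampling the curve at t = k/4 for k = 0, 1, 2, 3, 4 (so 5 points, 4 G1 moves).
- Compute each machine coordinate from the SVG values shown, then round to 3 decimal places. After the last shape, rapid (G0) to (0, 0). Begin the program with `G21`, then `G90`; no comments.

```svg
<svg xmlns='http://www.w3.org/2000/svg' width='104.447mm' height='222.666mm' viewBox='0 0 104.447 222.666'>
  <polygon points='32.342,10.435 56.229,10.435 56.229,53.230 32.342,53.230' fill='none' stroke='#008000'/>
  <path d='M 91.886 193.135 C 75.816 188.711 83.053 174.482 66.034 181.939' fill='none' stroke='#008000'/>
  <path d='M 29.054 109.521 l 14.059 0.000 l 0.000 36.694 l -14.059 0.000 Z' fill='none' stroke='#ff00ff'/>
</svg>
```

G21
G90
G0 X32.342 Y212.231
M3 S613
G1 X56.229 Y212.231 F1632
G1 X56.229 Y169.436
G1 X32.342 Y169.436
G1 X32.342 Y212.231
M5
G0 X91.886 Y29.531
M3 S613
G1 X83.460 Y34.195 F1632
G1 X79.316 Y39.584
G1 X74.993 Y42.746
G1 X66.034 Y40.727
M5
G0 X29.054 Y113.145
M3 S837
G1 X43.113 Y113.145 F1265
G1 X43.113 Y76.451
G1 X29.054 Y76.451
G1 X29.054 Y113.145
M5
G0 X0.000 Y0.000

Since the viewBox matches the mm dimensions, user units are millimetres directly. The only transform is the Y-flip y_m = 222.666 − y_svg.

Shape 1 is a rectangle drawn with `<polygon>`. Its stroke #008000 means score at S613, F1632. After flipping Y the toolpath is (32.342,212.231) → (56.229,212.231) → (56.229,169.436) → (32.342,169.436) → (32.342,212.231), returning to the start.

Shape 2 is a cubic bezier drawn with `<path>`. Its stroke #008000 means score at S613, F1632. After flipping Y the toolpath is (91.886,29.531) → (83.460,34.195) → (79.316,39.584) → (74.993,42.746) → (66.034,40.727).

Shape 3 is a rectangle drawn with `<path>`. Its stroke #ff00ff means cut at S837, F1265. After flipping Y the toolpath is (29.054,113.145) → (43.113,113.145) → (43.113,76.451) → (29.054,76.451) → (29.054,113.145), returning to the start.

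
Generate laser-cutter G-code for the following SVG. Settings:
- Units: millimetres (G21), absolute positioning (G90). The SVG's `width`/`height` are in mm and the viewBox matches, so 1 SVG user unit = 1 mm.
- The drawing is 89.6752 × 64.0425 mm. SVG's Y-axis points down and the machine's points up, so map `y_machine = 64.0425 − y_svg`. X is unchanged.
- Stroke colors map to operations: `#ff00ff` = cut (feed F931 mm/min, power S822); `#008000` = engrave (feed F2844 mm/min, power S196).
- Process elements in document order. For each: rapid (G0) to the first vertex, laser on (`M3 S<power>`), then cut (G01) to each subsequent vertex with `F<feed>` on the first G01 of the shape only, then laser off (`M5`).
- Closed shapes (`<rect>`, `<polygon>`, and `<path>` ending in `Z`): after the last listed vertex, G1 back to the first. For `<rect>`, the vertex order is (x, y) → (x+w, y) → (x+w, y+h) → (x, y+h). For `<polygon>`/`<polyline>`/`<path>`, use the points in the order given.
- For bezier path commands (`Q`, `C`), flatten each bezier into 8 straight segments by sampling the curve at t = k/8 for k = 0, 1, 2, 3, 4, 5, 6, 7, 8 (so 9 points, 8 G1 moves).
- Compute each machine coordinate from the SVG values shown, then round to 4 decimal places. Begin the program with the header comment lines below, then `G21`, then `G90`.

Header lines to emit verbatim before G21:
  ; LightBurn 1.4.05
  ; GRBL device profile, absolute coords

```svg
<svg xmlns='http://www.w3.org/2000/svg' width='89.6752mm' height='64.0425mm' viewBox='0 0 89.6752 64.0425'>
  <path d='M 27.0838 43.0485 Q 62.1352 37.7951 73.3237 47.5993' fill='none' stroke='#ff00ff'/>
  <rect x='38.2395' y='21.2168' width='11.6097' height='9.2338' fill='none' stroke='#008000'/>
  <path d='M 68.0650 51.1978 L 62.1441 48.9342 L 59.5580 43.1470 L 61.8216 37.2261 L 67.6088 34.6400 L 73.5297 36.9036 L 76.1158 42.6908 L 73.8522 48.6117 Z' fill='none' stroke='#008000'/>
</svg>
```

; LightBurn 1.4.05
; GRBL device profile, absolute coords
G21
G90
G0 X27.0838 Y20.9940
M3 S822
G01 X35.4738 Y22.0721 F931
G01 X43.1181 Y22.6796
G01 X50.0166 Y22.8166
G01 X56.1695 Y22.4830
G01 X61.5766 Y21.6789
G01 X66.2380 Y20.4042
G01 X70.1537 Y18.6590
G01 X73.3237 Y16.4432
M5
G0 X38.2395 Y42.8257
M3 S196
G01 X49.8492 Y42.8257 F2844
G01 X49.8492 Y33.5919
G01 X38.2395 Y33.5919
G01 X38.2395 Y42.8257
M5
G0 X68.0650 Y12.8447
M3 S196
G01 X62.1441 Y15.1083 F2844
G01 X59.5580 Y20.8955
G01 X61.8216 Y26.8164
G01 X67.6088 Y29.4025
G01 X73.5297 Y27.1389
G01 X76.1158 Y21.3517
G01 X73.8522 Y15.4308
G01 X68.0650 Y12.8447
M5

viewBox `0 0 89.6752 64.0425` with mm width/height → 1 unit = 1 mm. Flip: y_m = 64.0425 − y_svg.

**Shape 1** — `<path>` quadratic bezier, stroke `#ff00ff` → cut (S822, F931). Control points (SVG): P0=(27.0838,43.0485), P1=(62.1352,37.7951), P2=(73.3237,47.5993); sampled at t=k/8. Machine vertices: (27.0838,20.9940) → (35.4738,22.0721) → (43.1181,22.6796) → (50.0166,22.8166) → (56.1695,22.4830) → (61.5766,21.6789) → (66.2380,20.4042) → (70.1537,18.6590) → (73.3237,16.4432). Open path.

**Shape 2** — `<rect>` rectangle, stroke `#008000` → engrave (S196, F2844). Machine vertices: (38.2395,42.8257) → (49.8492,42.8257) → (49.8492,33.5919) → (38.2395,33.5919) → (38.2395,42.8257). Closed: final G1 returns to the first vertex.

**Shape 3** — `<path>` regular polygon, stroke `#008000` → engrave (S196, F2844). Machine vertices: (68.0650,12.8447) → (62.1441,15.1083) → (59.5580,20.8955) → (61.8216,26.8164) → (67.6088,29.4025) → (73.5297,27.1389) → (76.1158,21.3517) → (73.8522,15.4308) → (68.0650,12.8447). Closed: final G1 returns to the first vertex.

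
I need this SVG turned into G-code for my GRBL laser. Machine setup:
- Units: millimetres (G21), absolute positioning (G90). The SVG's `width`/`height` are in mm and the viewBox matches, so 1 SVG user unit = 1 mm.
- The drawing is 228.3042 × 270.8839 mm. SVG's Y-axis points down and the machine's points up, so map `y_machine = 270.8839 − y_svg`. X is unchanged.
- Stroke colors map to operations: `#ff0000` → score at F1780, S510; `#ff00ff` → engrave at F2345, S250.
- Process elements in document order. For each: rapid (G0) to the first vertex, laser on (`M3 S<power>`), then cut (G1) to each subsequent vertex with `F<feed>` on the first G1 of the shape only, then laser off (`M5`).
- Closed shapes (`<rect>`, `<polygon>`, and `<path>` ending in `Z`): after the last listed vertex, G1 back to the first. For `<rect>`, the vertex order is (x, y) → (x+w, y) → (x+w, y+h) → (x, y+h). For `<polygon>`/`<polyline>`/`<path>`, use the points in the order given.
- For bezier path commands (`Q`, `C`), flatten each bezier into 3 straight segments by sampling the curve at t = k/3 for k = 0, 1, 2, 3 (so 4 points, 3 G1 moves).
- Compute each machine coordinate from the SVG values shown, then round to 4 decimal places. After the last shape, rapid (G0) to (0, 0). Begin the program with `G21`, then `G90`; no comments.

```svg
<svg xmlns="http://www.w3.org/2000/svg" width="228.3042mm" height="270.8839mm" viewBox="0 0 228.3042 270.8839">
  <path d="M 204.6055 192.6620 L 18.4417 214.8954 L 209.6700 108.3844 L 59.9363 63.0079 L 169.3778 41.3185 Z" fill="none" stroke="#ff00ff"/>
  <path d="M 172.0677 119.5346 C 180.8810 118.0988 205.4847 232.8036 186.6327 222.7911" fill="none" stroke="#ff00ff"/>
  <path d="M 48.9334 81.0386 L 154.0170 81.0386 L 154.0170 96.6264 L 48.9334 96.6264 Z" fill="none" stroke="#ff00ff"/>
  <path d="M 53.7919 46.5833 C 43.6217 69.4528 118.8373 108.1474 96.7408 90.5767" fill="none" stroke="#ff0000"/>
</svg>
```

Since the viewBox matches the mm dimensions, user units are millimetres directly. The only transform is the Y-flip y_m = 270.8839 − y_svg.

Shape 1 is a closed polygon drawn with `<path>`. Its stroke #ff00ff means engrave at S250, F2345. After flipping Y the toolpath is (204.6055,78.2219) → (18.4417,55.9885) → (209.6700,162.4995) → (59.9363,207.8760) → (169.3778,229.5654) → (204.6055,78.2219), returning to the start.

Shape 2 is a cubic bezier drawn with `<path>`. Its stroke #ff00ff means engrave at S250, F2345. After flipping Y the toolpath is (172.0677,151.3493) → (183.9502,122.9922) → (193.1938,70.7321) → (186.6327,48.0928).

Shape 3 is a rectangle drawn with `<path>`. Its stroke #ff00ff means engrave at S250, F2345. After flipping Y the toolpath is (48.9334,189.8453) → (154.0170,189.8453) → (154.0170,174.2575) → (48.9334,174.2575) → (48.9334,189.8453), returning to the start.

Shape 4 is a cubic bezier drawn with `<path>`. Its stroke #ff0000 means score at S510, F1780. After flipping Y the toolpath is (53.7919,224.3006) → (65.3170,198.8261) → (93.1665,178.8216) → (96.7408,180.3072).

G21
G90
G0 X204.6055 Y78.2219
M3 S250
G1 X18.4417 Y55.9885 F2345
G1 X209.6700 Y162.4995
G1 X59.9363 Y207.8760
G1 X169.3778 Y229.5654
G1 X204.6055 Y78.2219
M5
G0 X172.0677 Y151.3493
M3 S250
G1 X183.9502 Y122.9922 F2345
G1 X193.1938 Y70.7321
G1 X186.6327 Y48.0928
M5
G0 X48.9334 Y189.8453
M3 S250
G1 X154.0170 Y189.8453 F2345
G1 X154.0170 Y174.2575
G1 X48.9334 Y174.2575
G1 X48.9334 Y189.8453
M5
G0 X53.7919 Y224.3006
M3 S510
G1 X65.3170 Y198.8261 F1780
G1 X93.1665 Y178.8216
G1 X96.7408 Y180.3072
M5
G0 X0.0000 Y0.0000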